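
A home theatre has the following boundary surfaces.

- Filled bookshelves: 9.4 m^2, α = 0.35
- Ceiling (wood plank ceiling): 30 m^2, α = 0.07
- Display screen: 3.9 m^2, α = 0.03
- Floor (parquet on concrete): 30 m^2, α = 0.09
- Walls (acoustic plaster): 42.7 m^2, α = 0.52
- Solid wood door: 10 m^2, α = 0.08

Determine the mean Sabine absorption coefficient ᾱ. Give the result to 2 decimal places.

0.25

Total surface area S = 126.0 m^2.
A = 9.4·0.35 + 30·0.07 + 3.9·0.03 + 30·0.09 + 42.7·0.52 + 10·0.08 = 31.211 sabins.
ᾱ = 31.211 / 126.0 = 0.25.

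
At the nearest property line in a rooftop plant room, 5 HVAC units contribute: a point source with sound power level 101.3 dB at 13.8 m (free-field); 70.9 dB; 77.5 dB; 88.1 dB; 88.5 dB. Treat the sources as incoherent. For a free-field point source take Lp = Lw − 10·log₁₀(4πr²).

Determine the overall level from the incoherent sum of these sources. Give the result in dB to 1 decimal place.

Source at 13.8 m: Lp = 101.3 − 10·log₁₀(4π·13.8²) = 101.3 − 10·log₁₀(2393.140) = 67.5 dB.
Converting to relative power and adding: 10^(67.5/10) + 10^(70.9/10) + 10^(77.5/10) + 10^(88.1/10) + 10^(88.5/10) = 1.428e+09.
L_total = 10·log₁₀(1.428e+09) = 91.5 dB.

91.5 dB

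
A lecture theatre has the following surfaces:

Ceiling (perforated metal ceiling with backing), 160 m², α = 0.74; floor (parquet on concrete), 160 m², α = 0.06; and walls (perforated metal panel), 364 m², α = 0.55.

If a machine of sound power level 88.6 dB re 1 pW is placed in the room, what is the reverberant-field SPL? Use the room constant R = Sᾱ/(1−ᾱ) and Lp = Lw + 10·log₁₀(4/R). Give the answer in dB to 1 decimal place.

66.6 dB

A = 328.200 sabins; S = 684.0 m².
ᾱ = 328.200/684.0 = 0.4798; R = Sᾱ/(1−ᾱ) = 328.200/(1−0.4798) = 630.911 m².
Lp = 88.6 + 10·log₁₀(4/630.911) = 88.6 + (-21.98) = 66.6 dB.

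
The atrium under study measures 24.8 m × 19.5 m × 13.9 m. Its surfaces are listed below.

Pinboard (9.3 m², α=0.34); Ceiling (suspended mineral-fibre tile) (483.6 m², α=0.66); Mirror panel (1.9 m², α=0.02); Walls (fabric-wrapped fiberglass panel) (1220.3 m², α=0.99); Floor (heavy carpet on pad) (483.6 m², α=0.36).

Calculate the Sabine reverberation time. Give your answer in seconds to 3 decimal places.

0.635 seconds

Equivalent absorption area: A = 9.3·0.34 + 483.6·0.66 + 1.9·0.02 + 1220.3·0.99 + 483.6·0.36 = 1704.569 m².
Room volume: 6722.04 m³.
RT60 = 0.161 · V / A = 0.161 × 6722.04 / 1704.569 = 0.635 s.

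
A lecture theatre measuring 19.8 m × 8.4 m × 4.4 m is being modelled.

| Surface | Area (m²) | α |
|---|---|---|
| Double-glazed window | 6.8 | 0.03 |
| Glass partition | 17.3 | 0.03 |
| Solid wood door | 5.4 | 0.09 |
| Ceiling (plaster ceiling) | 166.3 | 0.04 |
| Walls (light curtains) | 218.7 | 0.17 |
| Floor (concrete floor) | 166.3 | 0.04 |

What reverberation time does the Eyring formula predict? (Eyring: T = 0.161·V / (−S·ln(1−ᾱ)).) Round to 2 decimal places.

2.18 s

Total surface area S = 6.8 + 17.3 + 5.4 + 166.3 + 218.7 + 166.3 = 580.8 m².
Absorption A = 6.8·0.03 + 17.3·0.03 + 5.4·0.09 + 166.3·0.04 + 218.7·0.17 + 166.3·0.04 = 51.692 sabins.
Mean coefficient ᾱ = A/S = 0.0890.
Eyring denominator: −S ln(1−ᾱ) = 54.138.
V = 19.8 × 8.4 × 4.4 = 731.808 m³.
T = 0.161·V/[−S·ln(1−ᾱ)] = 0.161·731.808/54.138 = 2.18 s.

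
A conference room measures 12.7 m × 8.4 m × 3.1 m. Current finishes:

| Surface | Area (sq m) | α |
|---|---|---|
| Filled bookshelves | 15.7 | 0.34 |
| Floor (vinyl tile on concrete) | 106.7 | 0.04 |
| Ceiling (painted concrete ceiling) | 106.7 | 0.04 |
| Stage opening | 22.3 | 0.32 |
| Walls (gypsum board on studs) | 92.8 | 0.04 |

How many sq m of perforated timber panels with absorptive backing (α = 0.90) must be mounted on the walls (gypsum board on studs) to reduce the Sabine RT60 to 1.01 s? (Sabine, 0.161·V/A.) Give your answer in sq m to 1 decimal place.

32.6

Summing Sᵢαᵢ: 5.338 + 4.268 + 4.268 + 7.136 + 3.712 → A₁ = 24.722 sabins.
Required A₂ = 0.161·330.708/1.01 = 52.717 sabins.
ΔA needed = 52.717 − 24.722 = 27.995 sabins.
Each sq m of panel replacing the walls (gypsum board on studs) adds (0.90 − 0.04) = 0.86 sabins.
Panel area = 27.995 / 0.86 = 32.6 sq m.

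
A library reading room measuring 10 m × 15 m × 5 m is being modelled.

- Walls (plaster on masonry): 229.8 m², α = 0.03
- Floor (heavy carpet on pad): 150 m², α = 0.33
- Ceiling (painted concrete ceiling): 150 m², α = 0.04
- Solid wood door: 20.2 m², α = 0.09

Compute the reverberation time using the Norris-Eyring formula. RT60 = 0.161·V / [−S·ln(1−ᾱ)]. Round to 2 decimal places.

1.77 seconds

Total surface area S = 229.8 + 150 + 150 + 20.2 = 550.0 m².
Σ(Sᵢαᵢ) = 229.8×0.03 + 150×0.33 + 150×0.04 + 20.2×0.09 = 64.212.
Mean coefficient ᾱ = A/S = 0.1167.
−S·ln(1−ᾱ) = −550.0 × ln(1 − 0.1167) = 68.250.
V = 10 × 15 × 5 = 750 m³.
RT60 = 0.161 × 750 / 68.250 = 1.77 s.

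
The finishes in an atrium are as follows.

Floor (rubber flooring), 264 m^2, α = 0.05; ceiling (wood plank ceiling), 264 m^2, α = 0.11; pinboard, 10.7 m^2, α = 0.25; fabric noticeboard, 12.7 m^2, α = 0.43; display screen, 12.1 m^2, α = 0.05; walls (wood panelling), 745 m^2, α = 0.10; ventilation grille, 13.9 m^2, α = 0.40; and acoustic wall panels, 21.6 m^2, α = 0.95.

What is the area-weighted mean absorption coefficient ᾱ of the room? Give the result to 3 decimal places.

0.113

Total surface area S = 1344.0 m^2.
Σ(Sᵢαᵢ) = 264×0.05 + 264×0.11 + 10.7×0.25 + 12.7×0.43 + 12.1×0.05 + 745×0.10 + 13.9×0.40 + 21.6×0.95 = 151.561.
ᾱ = A/S = 0.113.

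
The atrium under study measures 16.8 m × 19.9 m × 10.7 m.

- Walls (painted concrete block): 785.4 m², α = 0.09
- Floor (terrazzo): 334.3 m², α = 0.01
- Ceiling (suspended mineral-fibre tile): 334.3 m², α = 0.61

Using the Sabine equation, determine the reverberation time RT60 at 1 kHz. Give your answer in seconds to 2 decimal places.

Equivalent absorption area: A = 785.4·0.09 + 334.3·0.01 + 334.3·0.61 = 277.952 m².
Room volume: 3577.224 m³.
RT60 = 0.161 · V / A = 0.161 × 3577.224 / 277.952 = 2.07 s.

2.07 s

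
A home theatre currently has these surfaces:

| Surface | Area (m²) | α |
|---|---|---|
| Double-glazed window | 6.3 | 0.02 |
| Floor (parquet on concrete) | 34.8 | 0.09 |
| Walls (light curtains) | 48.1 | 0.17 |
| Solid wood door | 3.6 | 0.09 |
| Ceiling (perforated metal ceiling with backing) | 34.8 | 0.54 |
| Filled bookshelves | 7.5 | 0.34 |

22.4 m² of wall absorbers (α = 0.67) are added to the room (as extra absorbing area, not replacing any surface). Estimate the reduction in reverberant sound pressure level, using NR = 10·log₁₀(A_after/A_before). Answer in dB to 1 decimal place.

1.6 dB

Total absorption A_before = 6.3·0.02 + 34.8·0.09 + 48.1·0.17 + 3.6·0.09 + 34.8·0.54 + 7.5·0.34
  = 0.126 + 3.132 + 8.177 + 0.324 + 18.792 + 2.550 = 33.101 m² sabins.
Added absorption = 22.4 × 0.67 = 15.008 sabins.
New total A_after = 48.109 sabins.
Reduction = 10 log₁₀(A_after/A_before) = 10 log₁₀(1.4534) = 1.6 dB.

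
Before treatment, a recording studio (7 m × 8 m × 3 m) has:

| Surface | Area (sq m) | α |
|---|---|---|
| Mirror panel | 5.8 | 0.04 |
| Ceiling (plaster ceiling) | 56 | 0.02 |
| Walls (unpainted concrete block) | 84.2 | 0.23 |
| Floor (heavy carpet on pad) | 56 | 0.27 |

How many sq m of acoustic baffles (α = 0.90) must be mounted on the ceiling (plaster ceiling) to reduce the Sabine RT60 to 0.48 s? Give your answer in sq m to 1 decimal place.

23.3

Total absorption A₁ = 5.8×0.04 + 56×0.02 + 84.2×0.23 + 56×0.27
  = 0.232 + 1.120 + 19.366 + 15.120 = 35.838 sq m sabins.
V = 168 m³. Target absorption A₂ = 0.161 × 168 / 0.48 = 56.350 sabins.
ΔA needed = 56.350 − 35.838 = 20.512 sabins.
Each sq m of panel replacing the ceiling (plaster ceiling) adds (0.90 − 0.02) = 0.88 sabins.
Panel area = 20.512 / 0.88 = 23.3 sq m.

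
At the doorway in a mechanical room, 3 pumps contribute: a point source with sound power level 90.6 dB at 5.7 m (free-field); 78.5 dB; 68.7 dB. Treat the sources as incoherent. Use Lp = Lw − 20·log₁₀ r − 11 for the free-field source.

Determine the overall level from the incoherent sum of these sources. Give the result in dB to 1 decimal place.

Source at 5.7 m: Lp = 90.6 − 20·log₁₀(5.7) − 11 = 64.5 dB.
Converting to relative power and adding: 10^(64.5/10) + 10^(78.5/10) + 10^(68.7/10) = 8.103e+07.
Back to dB: 10·log₁₀ Σ = 79.1 dB.

79.1 dB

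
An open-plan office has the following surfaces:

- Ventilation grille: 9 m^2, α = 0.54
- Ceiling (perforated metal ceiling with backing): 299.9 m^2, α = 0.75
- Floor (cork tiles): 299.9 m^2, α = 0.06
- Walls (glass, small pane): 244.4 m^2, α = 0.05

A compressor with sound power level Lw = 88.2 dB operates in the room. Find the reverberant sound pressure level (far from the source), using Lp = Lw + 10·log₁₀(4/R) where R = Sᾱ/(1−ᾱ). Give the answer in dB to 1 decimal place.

Σ(Sᵢαᵢ) = 9×0.54 + 299.9×0.75 + 299.9×0.06 + 244.4×0.05 = 259.999; total area S = 853.2 m^2.
ᾱ = 259.999/853.2 = 0.3047; R = Sᾱ/(1−ᾱ) = 259.999/(1−0.3047) = 373.938 m^2.
Lp = Lw + 10 log₁₀(4/R) = 88.2 -19.71 = 68.5 dB.

68.5 dB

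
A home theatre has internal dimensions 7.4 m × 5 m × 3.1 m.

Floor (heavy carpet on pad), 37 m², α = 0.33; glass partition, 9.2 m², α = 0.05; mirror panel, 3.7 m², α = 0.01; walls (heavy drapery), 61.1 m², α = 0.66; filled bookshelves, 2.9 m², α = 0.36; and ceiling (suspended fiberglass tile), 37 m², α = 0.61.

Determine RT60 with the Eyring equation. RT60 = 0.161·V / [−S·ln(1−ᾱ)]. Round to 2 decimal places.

0.17 s

S = Σ Sᵢ = 150.9 m².
Σ(Sᵢαᵢ) = 37×0.33 + 9.2×0.05 + 3.7×0.01 + 61.1×0.66 + 2.9×0.36 + 37×0.61 = 76.647.
Mean coefficient ᾱ = A/S = 0.5079.
Eyring denominator: −S ln(1−ᾱ) = 106.999.
V = 7.4 × 5 × 3.1 = 114.7 m³.
T = 0.161·V/[−S·ln(1−ᾱ)] = 0.161·114.7/106.999 = 0.17 s.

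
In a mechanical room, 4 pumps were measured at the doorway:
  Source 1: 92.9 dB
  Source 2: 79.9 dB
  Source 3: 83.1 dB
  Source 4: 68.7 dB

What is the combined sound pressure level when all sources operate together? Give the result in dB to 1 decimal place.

93.5 dB

Sum in the linear (power) domain: Σ 10^(Lᵢ/10) = 10^(92.9/10) + 10^(79.9/10) + 10^(83.1/10) + 10^(68.7/10) = 2.259e+09.
L_total = 10·log₁₀(2.259e+09) = 93.5 dB.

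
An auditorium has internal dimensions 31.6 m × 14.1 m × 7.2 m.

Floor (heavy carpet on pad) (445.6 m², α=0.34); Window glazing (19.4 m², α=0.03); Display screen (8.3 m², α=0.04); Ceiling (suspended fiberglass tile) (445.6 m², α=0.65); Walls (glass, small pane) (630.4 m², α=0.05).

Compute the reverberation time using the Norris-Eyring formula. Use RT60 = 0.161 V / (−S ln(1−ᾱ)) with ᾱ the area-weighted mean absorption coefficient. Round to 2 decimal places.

S = Σ Sᵢ = 1549.3 m².
Absorption A = 445.6·0.34 + 19.4·0.03 + 8.3·0.04 + 445.6·0.65 + 630.4·0.05 = 473.578 sabins.
Mean coefficient ᾱ = A/S = 0.3057.
−S·ln(1−ᾱ) = −1549.3 × ln(1 − 0.3057) = 565.264.
V = 31.6 × 14.1 × 7.2 = 3208.032 m³.
RT60 = 0.161 × 3208.032 / 565.264 = 0.91 s.

0.91 s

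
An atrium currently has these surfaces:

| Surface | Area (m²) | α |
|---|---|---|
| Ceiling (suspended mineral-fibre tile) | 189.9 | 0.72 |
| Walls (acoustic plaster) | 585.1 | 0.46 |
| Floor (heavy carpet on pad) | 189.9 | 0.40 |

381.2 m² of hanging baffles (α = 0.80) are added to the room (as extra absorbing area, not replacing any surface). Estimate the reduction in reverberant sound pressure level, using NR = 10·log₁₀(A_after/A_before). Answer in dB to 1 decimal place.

A_before = Σ Sᵢαᵢ = 189.9*0.72 + 585.1*0.46 + 189.9*0.40 = 481.834 sabins.
Added absorption = 381.2 × 0.80 = 304.960 sabins.
A_after = 481.834 + 304.960 = 786.794 sabins.
Reduction = 10 log₁₀(A_after/A_before) = 10 log₁₀(1.6329) = 2.1 dB.

2.1 dB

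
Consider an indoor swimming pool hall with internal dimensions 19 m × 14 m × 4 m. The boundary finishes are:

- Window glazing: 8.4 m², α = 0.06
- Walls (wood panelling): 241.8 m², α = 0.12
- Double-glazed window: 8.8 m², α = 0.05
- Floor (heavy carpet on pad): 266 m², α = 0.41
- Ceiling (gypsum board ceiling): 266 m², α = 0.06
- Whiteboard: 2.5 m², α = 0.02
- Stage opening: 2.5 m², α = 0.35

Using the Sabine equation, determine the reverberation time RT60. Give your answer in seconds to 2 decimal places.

1.10 s

Total absorption A = 8.4×0.06 + 241.8×0.12 + 8.8×0.05 + 266×0.41 + 266×0.06 + 2.5×0.02 + 2.5×0.35
  = 0.504 + 29.016 + 0.440 + 109.060 + 15.960 + 0.050 + 0.875 = 155.905 m² sabins.
Room volume: 1064 m³.
RT60 = 0.161 · V / A = 0.161 × 1064 / 155.905 = 1.10 s.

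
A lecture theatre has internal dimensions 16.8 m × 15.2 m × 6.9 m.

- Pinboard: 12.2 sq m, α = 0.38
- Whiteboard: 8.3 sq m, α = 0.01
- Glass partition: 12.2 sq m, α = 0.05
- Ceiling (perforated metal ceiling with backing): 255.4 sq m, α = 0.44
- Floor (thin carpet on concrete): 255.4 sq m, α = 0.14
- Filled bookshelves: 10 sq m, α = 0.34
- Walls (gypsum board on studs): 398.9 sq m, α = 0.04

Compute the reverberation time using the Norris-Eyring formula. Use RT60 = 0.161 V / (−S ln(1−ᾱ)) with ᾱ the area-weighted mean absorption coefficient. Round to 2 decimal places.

1.49 s

S = Σ Sᵢ = 952.4 sq m.
Absorption A = 12.2×0.38 + 8.3×0.01 + 12.2×0.05 + 255.4×0.44 + 255.4×0.14 + 10×0.34 + 398.9×0.04 = 172.817 sabins.
ᾱ = 172.817 / 952.4 = 0.1815.
Eyring denominator: −S ln(1−ᾱ) = 190.748.
V = 16.8 × 15.2 × 6.9 = 1761.984 m³.
RT60 = 0.161 × 1761.984 / 190.748 = 1.49 s.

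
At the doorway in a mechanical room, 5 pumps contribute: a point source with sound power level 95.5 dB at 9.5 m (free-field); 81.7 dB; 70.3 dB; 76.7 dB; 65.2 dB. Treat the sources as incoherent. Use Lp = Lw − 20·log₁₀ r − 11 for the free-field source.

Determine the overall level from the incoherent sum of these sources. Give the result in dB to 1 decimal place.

83.3 dB

Source at 9.5 m: Lp = 95.5 − 20·log₁₀(9.5) − 11 = 64.9 dB.
Converting to relative power and adding: 10^(64.9/10) + 10^(81.7/10) + 10^(70.3/10) + 10^(76.7/10) + 10^(65.2/10) = 2.118e+08.
Combined level = 10 log₁₀(2.118e+08) = 83.3 dB.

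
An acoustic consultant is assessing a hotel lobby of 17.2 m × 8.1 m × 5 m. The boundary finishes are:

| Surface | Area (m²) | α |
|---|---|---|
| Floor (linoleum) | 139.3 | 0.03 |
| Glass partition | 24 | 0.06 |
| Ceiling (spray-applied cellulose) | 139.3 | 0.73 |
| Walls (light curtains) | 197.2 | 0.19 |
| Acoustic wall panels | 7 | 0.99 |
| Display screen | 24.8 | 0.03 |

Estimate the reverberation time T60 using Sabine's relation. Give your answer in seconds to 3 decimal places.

Equivalent absorption area: A = 139.3×0.03 + 24×0.06 + 139.3×0.73 + 197.2×0.19 + 7×0.99 + 24.8×0.03 = 152.450 m².
Volume V = 17.2 × 8.1 × 5 = 696.6 m³.
T = 0.161 V/A = 0.161·696.6/152.450 = 0.736 s.

0.736 s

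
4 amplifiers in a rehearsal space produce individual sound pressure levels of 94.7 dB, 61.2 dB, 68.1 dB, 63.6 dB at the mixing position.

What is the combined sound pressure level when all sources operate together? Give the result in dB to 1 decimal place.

94.7 dB

Converting to relative power and adding: 10^(94.7/10) + 10^(61.2/10) + 10^(68.1/10) + 10^(63.6/10) = 2.961e+09.
L_total = 10·log₁₀(2.961e+09) = 94.7 dB.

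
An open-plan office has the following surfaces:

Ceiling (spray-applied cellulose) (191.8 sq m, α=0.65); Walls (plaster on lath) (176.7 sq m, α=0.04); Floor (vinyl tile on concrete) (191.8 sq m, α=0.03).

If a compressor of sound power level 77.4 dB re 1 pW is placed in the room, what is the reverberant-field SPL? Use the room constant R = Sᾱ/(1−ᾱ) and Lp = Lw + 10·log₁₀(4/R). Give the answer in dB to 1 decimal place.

A = 137.492 sabins; S = 560.3 sq m.
ᾱ = 137.492/560.3 = 0.2454; R = Sᾱ/(1−ᾱ) = 137.492/(1−0.2454) = 182.205 sq m.
Lp = Lw + 10 log₁₀(4/R) = 77.4 -16.59 = 60.8 dB.

60.8 dB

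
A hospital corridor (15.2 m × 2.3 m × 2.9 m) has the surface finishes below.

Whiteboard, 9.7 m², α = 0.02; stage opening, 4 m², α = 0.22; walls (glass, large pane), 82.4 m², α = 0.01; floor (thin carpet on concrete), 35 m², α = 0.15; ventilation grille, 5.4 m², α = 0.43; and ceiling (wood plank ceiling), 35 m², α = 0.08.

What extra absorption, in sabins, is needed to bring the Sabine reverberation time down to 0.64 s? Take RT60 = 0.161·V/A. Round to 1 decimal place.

13.2 sabins

Equivalent absorption area: A₁ = 9.7×0.02 + 4×0.22 + 82.4×0.01 + 35×0.15 + 5.4×0.43 + 35×0.08 = 12.270 m².
Target A₂ = 0.161·101.384/0.64 = 25.504 sabins (V = 101.384 m³).
Additional absorption ΔA = 25.504 − 12.270 = 13.2 sabins.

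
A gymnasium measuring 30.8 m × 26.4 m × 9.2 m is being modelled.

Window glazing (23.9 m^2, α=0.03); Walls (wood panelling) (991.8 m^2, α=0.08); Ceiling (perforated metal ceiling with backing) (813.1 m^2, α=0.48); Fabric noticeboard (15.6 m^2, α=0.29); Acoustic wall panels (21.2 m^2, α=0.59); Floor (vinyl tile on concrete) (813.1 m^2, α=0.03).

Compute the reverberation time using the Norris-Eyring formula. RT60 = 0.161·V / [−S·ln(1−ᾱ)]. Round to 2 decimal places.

2.12 seconds

Total surface area S = 23.9 + 991.8 + 813.1 + 15.6 + 21.2 + 813.1 = 2678.7 m^2.
Σ(Sᵢαᵢ) = 23.9·0.03 + 991.8·0.08 + 813.1·0.48 + 15.6·0.29 + 21.2·0.59 + 813.1·0.03 = 511.774.
ᾱ = 511.774 / 2678.7 = 0.1911.
−S·ln(1−ᾱ) = −2678.7 × ln(1 − 0.1911) = 568.099.
V = 30.8 × 26.4 × 9.2 = 7480.704 m³.
T = 0.161·V/[−S·ln(1−ᾱ)] = 0.161·7480.704/568.099 = 2.12 s.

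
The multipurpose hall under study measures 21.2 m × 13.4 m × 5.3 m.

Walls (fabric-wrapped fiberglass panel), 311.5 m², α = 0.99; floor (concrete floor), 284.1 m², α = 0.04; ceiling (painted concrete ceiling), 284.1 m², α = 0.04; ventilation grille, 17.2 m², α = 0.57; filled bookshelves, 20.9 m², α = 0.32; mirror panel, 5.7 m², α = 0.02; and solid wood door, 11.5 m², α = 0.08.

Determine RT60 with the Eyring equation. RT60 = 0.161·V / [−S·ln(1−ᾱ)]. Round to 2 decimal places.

Total surface area S = 311.5 + 284.1 + 284.1 + 17.2 + 20.9 + 5.7 + 11.5 = 935.0 m².
Σ(Sᵢαᵢ) = 311.5×0.99 + 284.1×0.04 + 284.1×0.04 + 17.2×0.57 + 20.9×0.32 + 5.7×0.02 + 11.5×0.08 = 348.639.
Mean coefficient ᾱ = A/S = 0.3729.
−S·ln(1−ᾱ) = −935.0 × ln(1 − 0.3729) = 436.317.
V = 21.2 × 13.4 × 5.3 = 1505.624 m³.
RT60 = 0.161 × 1505.624 / 436.317 = 0.56 s.

0.56 s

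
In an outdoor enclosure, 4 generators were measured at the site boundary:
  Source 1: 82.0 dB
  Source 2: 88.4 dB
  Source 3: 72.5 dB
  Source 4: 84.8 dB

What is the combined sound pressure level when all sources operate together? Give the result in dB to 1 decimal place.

90.7 dB

Σ 10^(Lᵢ/10) = 1.17e+09.
L_total = 10·log₁₀(1.17e+09) = 90.7 dB.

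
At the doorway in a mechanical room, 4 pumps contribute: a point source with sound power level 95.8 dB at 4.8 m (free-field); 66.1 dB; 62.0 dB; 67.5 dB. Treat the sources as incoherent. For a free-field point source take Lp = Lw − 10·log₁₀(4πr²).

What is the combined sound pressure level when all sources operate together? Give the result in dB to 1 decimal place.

73.9 dB

Source at 4.8 m: Lp = 95.8 − 10·log₁₀(4π·4.8²) = 95.8 − 10·log₁₀(289.529) = 71.2 dB.
Σ 10^(Lᵢ/10) = 2.446e+07.
Back to dB: 10·log₁₀ Σ = 73.9 dB.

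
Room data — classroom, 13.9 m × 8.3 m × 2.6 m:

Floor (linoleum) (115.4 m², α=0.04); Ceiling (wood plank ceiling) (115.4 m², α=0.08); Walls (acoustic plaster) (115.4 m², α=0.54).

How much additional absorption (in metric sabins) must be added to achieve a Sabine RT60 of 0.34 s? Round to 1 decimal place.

A₁ = Σ Sᵢαᵢ = 115.4*0.04 + 115.4*0.08 + 115.4*0.54 = 76.164 sabins.
For T = 0.34 s, need A₂ = 0.161·V/T = 0.161·299.962/0.34 = 142.041 sabins.
ΔA = A₂ − A₁ = 142.041 − 76.164 = 65.9 sabins.

65.9 sabins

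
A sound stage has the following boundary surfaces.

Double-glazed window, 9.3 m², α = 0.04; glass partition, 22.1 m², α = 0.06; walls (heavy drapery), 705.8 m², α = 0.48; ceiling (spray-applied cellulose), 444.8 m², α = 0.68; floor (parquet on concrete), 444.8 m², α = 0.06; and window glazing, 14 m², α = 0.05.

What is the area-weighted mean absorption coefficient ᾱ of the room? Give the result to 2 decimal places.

0.41

S = Σ Sᵢ = 9.3 + 22.1 + 705.8 + 444.8 + 444.8 + 14 = 1640.8 m².
Weighted sum Σ Sα = 670.334.
ᾱ = 670.334 / 1640.8 = 0.41.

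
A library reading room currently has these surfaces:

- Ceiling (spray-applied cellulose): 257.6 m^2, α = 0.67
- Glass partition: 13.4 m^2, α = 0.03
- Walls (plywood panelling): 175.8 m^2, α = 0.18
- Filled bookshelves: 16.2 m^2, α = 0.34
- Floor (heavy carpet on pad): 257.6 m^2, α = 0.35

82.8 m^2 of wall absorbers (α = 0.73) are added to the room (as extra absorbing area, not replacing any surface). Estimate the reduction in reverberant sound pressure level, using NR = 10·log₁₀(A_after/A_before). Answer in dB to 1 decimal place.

A_before = Σ Sᵢαᵢ = 257.6·0.67 + 13.4·0.03 + 175.8·0.18 + 16.2·0.34 + 257.6·0.35 = 300.306 sabins.
Added absorption = 82.8 × 0.73 = 60.444 sabins.
New total A_after = 360.750 sabins.
NR = 10·log₁₀(360.750/300.306) = 0.8 dB.

0.8 dB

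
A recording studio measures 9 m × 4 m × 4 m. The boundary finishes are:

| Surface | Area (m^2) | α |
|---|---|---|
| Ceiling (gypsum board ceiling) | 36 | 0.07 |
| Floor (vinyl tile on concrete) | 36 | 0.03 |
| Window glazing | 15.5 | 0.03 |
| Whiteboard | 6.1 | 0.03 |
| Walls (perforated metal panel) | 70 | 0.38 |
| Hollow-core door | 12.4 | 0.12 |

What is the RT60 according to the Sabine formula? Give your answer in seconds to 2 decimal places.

0.72 s

Equivalent absorption area: A = 36·0.07 + 36·0.03 + 15.5·0.03 + 6.1·0.03 + 70·0.38 + 12.4·0.12 = 32.336 m^2.
Volume V = 9 × 4 × 4 = 144 m³.
RT60 = 0.161 · V / A = 0.161 × 144 / 32.336 = 0.72 s.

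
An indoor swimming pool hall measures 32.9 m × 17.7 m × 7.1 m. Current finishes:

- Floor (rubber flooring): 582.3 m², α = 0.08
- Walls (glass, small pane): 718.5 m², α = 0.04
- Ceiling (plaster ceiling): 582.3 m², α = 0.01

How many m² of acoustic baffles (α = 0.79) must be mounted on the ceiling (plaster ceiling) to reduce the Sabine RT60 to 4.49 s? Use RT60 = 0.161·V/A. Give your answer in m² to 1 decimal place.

86.0

Equivalent absorption area: A₁ = 582.3×0.08 + 718.5×0.04 + 582.3×0.01 = 81.147 m².
V = 4134.543 m³. Target absorption A₂ = 0.161 × 4134.543 / 4.49 = 148.254 sabins.
ΔA needed = 148.254 − 81.147 = 67.107 sabins.
Net gain per m²: Δα = 0.79 − 0.01 = 0.78.
Panel area = 67.107 / 0.78 = 86.0 m².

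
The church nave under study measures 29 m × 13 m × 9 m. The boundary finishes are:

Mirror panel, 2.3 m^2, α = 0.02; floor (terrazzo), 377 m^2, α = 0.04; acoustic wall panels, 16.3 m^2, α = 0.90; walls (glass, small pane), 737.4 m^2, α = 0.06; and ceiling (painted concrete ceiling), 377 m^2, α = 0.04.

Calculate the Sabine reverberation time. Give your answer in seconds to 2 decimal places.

Summing Sᵢαᵢ: 0.046 + 15.080 + 14.670 + 44.244 + 15.080 → A = 89.120 sabins.
V = 29·13·9 = 3393 m³.
T = 0.161 V/A = 0.161·3393/89.120 = 6.13 s.

6.13 s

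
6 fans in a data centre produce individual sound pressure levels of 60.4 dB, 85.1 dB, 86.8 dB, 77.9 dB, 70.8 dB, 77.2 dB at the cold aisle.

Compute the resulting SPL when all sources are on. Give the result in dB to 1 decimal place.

89.7 dB

Converting to relative power and adding: 10^(60.4/10) + 10^(85.1/10) + 10^(86.8/10) + 10^(77.9/10) + 10^(70.8/10) + 10^(77.2/10) = 9.295e+08.
Back to dB: 10·log₁₀ Σ = 89.7 dB.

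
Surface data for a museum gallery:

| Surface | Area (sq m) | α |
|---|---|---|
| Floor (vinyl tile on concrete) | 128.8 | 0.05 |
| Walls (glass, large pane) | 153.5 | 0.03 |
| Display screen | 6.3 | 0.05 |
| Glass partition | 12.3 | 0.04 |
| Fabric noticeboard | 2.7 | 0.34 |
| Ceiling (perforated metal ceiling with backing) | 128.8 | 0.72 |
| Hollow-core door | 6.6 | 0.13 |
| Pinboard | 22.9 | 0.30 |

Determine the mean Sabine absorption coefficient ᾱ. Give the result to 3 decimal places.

0.245

Total surface area S = 461.9 sq m.
Weighted sum Σ Sα = 113.234.
ᾱ = A/S = 0.245.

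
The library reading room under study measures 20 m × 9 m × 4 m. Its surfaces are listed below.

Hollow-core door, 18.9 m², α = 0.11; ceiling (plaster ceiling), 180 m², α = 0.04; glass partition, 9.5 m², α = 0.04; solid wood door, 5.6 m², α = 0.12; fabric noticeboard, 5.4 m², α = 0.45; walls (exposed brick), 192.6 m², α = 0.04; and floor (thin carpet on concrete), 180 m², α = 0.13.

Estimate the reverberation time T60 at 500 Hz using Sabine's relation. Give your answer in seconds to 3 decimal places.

Summing Sᵢαᵢ: 2.079 + 7.200 + 0.380 + 0.672 + 2.430 + 7.704 + 23.400 → A = 43.865 sabins.
Volume V = 20 × 9 × 4 = 720 m³.
Sabine: RT60 = 0.161 × 720 / 43.865 = 2.643 s.

2.643 s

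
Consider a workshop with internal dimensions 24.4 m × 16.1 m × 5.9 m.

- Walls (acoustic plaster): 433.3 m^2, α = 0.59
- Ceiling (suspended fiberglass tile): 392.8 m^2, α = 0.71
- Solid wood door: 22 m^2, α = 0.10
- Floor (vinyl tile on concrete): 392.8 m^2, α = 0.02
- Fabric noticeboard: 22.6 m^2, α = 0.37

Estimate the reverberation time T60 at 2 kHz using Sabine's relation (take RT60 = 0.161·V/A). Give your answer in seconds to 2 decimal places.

Summing Sᵢαᵢ: 255.647 + 278.888 + 2.200 + 7.856 + 8.362 → A = 552.953 sabins.
Room volume: 2317.756 m³.
Sabine: RT60 = 0.161 × 2317.756 / 552.953 = 0.67 s.

0.67 s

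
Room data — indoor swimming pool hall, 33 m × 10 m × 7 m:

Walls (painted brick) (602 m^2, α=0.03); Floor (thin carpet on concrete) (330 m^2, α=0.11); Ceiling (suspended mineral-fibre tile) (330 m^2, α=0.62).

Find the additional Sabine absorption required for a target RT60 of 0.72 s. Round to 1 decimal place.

Equivalent absorption area: A₁ = 602*0.03 + 330*0.11 + 330*0.62 = 258.960 m^2.
V = 2310 m³. Required absorption A₂ = 0.161 × 2310 / 0.72 = 516.542 sabins.
ΔA = A₂ − A₁ = 516.542 − 258.960 = 257.6 sabins.

257.6 sabins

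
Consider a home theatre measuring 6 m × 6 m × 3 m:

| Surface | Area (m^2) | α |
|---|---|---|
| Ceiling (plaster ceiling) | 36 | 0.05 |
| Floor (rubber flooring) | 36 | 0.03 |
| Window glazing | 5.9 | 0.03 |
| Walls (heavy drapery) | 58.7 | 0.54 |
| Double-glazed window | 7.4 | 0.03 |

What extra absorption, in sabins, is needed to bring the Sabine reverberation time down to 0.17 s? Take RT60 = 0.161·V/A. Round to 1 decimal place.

Equivalent absorption area: A₁ = 36·0.05 + 36·0.03 + 5.9·0.03 + 58.7·0.54 + 7.4·0.03 = 34.977 m^2.
For T = 0.17 s, need A₂ = 0.161·V/T = 0.161·108/0.17 = 102.282 sabins.
Additional absorption ΔA = 102.282 − 34.977 = 67.3 sabins.

67.3 sabins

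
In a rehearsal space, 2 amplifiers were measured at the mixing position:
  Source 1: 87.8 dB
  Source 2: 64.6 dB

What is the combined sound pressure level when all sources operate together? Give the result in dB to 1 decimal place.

87.8 dB

Σ 10^(Lᵢ/10) = 6.054e+08.
Combined level = 10 log₁₀(6.054e+08) = 87.8 dB.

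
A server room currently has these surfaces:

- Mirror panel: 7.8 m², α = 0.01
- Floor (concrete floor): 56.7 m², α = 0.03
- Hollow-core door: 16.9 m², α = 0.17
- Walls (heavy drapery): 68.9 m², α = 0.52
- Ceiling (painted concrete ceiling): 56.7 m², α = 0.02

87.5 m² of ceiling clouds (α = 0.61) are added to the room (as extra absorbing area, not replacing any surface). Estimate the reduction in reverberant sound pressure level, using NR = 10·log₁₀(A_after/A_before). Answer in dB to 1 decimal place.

Summing Sᵢαᵢ: 0.078 + 1.701 + 2.873 + 35.828 + 1.134 → A_before = 41.614 sabins.
Treatment contributes 87.5·0.61 = 53.375 sabins.
A_after = 41.614 + 53.375 = 94.989 sabins.
Reduction = 10 log₁₀(A_after/A_before) = 10 log₁₀(2.2826) = 3.6 dB.

3.6 dB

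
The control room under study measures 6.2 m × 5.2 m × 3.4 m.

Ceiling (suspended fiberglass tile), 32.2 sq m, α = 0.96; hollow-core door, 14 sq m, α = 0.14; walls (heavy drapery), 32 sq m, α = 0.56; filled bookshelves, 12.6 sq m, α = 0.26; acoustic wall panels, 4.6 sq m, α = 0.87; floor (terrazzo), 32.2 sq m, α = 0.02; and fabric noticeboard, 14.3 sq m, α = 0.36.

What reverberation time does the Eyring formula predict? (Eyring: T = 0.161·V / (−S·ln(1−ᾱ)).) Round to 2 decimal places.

S = Σ Sᵢ = 141.9 sq m.
Σ(Sᵢαᵢ) = 32.2×0.96 + 14×0.14 + 32×0.56 + 12.6×0.26 + 4.6×0.87 + 32.2×0.02 + 14.3×0.36 = 63.862.
ᾱ = 63.862 / 141.9 = 0.4500.
Eyring denominator: −S ln(1−ᾱ) = 84.833.
V = 6.2 × 5.2 × 3.4 = 109.616 m³.
T = 0.161·V/[−S·ln(1−ᾱ)] = 0.161·109.616/84.833 = 0.21 s.

0.21 seconds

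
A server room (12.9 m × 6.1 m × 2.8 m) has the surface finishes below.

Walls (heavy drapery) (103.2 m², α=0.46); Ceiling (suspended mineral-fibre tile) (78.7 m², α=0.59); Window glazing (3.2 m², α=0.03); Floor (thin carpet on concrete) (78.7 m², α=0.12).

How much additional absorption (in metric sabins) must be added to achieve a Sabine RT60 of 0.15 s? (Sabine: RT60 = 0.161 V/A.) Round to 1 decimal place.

133.0 sabins

Total absorption A₁ = 103.2*0.46 + 78.7*0.59 + 3.2*0.03 + 78.7*0.12
  = 47.472 + 46.433 + 0.096 + 9.444 = 103.445 m² sabins.
Target A₂ = 0.161·220.332/0.15 = 236.490 sabins (V = 220.332 m³).
Additional absorption ΔA = 236.490 − 103.445 = 133.0 sabins.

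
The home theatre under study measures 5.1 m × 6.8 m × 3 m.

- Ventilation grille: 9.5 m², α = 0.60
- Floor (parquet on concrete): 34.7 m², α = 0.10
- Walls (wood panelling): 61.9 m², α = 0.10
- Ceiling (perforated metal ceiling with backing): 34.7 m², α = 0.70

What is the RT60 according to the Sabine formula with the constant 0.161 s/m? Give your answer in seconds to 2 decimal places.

Total absorption A = 9.5·0.60 + 34.7·0.10 + 61.9·0.10 + 34.7·0.70
  = 5.700 + 3.470 + 6.190 + 24.290 = 39.650 m² sabins.
Room volume: 104.04 m³.
T = 0.161 V/A = 0.161·104.04/39.650 = 0.42 s.

0.42 seconds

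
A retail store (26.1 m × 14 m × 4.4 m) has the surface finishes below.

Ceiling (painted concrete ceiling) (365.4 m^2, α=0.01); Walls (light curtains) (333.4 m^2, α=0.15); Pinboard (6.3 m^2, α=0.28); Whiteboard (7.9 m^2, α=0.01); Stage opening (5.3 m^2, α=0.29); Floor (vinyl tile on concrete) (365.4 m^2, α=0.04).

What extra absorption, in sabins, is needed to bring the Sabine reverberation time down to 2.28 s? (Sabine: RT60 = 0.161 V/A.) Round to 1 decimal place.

41.9 sabins

Summing Sᵢαᵢ: 3.654 + 50.010 + 1.764 + 0.079 + 1.537 + 14.616 → A₁ = 71.660 sabins.
V = 1607.76 m³. Required absorption A₂ = 0.161 × 1607.76 / 2.28 = 113.530 sabins.
Additional absorption ΔA = 113.530 − 71.660 = 41.9 sabins.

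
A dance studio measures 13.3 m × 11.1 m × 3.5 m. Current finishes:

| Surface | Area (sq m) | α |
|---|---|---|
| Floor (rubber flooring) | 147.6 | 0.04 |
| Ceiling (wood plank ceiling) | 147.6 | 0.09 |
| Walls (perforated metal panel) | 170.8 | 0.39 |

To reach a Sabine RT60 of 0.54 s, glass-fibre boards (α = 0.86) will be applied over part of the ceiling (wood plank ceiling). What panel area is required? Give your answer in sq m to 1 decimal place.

88.6

A₁ = Σ Sᵢαᵢ = 147.6×0.04 + 147.6×0.09 + 170.8×0.39 = 85.800 sabins.
Required A₂ = 0.161·516.705/0.54 = 154.055 sabins.
Absorption to add: 154.055 − 85.800 = 68.255 sabins.
Each sq m of panel replacing the ceiling (wood plank ceiling) adds (0.86 − 0.09) = 0.77 sabins.
Panel area = 68.255 / 0.77 = 88.6 sq m.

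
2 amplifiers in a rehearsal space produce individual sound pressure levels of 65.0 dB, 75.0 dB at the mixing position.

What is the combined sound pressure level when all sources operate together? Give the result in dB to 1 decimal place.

75.4 dB

Σ 10^(Lᵢ/10) = 3.479e+07.
Combined level = 10 log₁₀(3.479e+07) = 75.4 dB.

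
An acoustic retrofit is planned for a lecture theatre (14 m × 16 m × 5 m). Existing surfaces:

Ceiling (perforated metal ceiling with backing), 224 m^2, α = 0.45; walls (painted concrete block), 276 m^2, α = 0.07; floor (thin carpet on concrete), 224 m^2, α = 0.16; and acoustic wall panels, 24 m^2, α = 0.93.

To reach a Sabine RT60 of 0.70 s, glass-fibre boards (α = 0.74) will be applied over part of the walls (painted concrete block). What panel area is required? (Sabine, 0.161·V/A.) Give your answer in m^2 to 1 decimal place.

118.4

Total absorption A₁ = 224*0.45 + 276*0.07 + 224*0.16 + 24*0.93
  = 100.800 + 19.320 + 35.840 + 22.320 = 178.280 m^2 sabins.
V = 1120 m³. Target absorption A₂ = 0.161 × 1120 / 0.70 = 257.600 sabins.
Absorption to add: 257.600 − 178.280 = 79.320 sabins.
Each m^2 of panel replacing the walls (painted concrete block) adds (0.74 − 0.07) = 0.67 sabins.
Panel area = 79.320 / 0.67 = 118.4 m^2.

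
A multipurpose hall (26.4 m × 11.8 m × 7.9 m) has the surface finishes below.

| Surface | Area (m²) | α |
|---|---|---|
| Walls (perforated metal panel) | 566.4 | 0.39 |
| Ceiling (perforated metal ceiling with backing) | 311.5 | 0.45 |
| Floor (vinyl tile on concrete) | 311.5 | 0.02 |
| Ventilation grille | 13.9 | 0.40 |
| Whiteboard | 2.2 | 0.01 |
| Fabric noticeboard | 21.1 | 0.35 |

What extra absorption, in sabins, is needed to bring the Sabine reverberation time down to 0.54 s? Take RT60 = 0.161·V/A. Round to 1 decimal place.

Total absorption A₁ = 566.4·0.39 + 311.5·0.45 + 311.5·0.02 + 13.9·0.40 + 2.2·0.01 + 21.1·0.35
  = 220.896 + 140.175 + 6.230 + 5.560 + 0.022 + 7.385 = 380.268 m² sabins.
Target A₂ = 0.161·2461.008/0.54 = 733.745 sabins (V = 2461.008 m³).
Shortfall: 733.745 − 380.268 = 353.5 sabins.

353.5 sabins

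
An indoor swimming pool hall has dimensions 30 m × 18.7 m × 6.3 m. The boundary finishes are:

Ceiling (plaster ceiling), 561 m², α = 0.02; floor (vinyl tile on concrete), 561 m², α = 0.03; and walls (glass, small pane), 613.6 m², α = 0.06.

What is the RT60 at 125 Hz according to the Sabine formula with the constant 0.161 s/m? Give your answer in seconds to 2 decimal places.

8.77 s

Total absorption A = 561×0.02 + 561×0.03 + 613.6×0.06
  = 11.220 + 16.830 + 36.816 = 64.866 m² sabins.
V = 30·18.7·6.3 = 3534.3 m³.
RT60 = 0.161 · V / A = 0.161 × 3534.3 / 64.866 = 8.77 s.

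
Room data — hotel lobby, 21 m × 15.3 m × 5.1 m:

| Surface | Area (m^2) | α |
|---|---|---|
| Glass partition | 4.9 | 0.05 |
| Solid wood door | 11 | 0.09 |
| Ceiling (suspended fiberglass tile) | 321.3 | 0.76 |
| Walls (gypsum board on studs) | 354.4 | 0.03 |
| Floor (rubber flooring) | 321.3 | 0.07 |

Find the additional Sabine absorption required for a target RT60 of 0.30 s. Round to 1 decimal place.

Equivalent absorption area: A₁ = 4.9·0.05 + 11·0.09 + 321.3·0.76 + 354.4·0.03 + 321.3·0.07 = 278.546 m^2.
For T = 0.30 s, need A₂ = 0.161·V/T = 0.161·1638.63/0.30 = 879.398 sabins.
Additional absorption ΔA = 879.398 − 278.546 = 600.9 sabins.

600.9 sabins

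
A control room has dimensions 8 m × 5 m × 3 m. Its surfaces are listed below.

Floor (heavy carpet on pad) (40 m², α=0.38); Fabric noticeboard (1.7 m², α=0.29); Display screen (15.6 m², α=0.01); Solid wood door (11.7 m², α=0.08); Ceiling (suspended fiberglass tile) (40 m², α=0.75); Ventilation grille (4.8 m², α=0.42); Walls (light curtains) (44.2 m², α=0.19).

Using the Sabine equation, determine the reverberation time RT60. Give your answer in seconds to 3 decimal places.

0.338 s

Equivalent absorption area: A = 40*0.38 + 1.7*0.29 + 15.6*0.01 + 11.7*0.08 + 40*0.75 + 4.8*0.42 + 44.2*0.19 = 57.199 m².
Room volume: 120 m³.
RT60 = 0.161 · V / A = 0.161 × 120 / 57.199 = 0.338 s.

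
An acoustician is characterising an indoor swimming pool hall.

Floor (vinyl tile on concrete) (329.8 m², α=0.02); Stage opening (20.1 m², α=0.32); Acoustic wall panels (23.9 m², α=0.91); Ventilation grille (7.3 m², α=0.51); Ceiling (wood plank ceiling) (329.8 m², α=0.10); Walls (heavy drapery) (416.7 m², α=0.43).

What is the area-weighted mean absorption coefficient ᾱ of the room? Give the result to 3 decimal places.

Total surface area S = 1127.6 m².
Weighted sum Σ Sα = 250.661.
ᾱ = A/S = 0.222.

0.222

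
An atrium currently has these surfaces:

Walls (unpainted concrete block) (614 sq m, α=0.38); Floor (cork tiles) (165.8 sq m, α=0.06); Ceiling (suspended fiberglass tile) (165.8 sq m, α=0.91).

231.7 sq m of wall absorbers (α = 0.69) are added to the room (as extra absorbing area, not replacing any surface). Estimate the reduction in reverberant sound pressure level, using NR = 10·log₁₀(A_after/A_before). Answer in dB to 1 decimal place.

Equivalent absorption area: A_before = 614×0.38 + 165.8×0.06 + 165.8×0.91 = 394.146 sq m.
Added absorption = 231.7 × 0.69 = 159.873 sabins.
New total A_after = 554.019 sabins.
Reduction = 10 log₁₀(A_after/A_before) = 10 log₁₀(1.4056) = 1.5 dB.

1.5 dB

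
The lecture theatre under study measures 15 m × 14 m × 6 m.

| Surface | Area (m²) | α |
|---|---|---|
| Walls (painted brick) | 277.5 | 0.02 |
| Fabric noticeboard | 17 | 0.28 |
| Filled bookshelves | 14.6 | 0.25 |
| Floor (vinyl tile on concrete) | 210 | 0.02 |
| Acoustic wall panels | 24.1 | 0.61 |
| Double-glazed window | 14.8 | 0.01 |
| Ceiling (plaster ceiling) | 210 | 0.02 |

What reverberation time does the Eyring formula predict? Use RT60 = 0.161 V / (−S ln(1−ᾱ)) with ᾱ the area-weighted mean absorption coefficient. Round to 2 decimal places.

Total surface area S = 277.5 + 17 + 14.6 + 210 + 24.1 + 14.8 + 210 = 768.0 m².
Σ(Sᵢαᵢ) = 277.5×0.02 + 17×0.28 + 14.6×0.25 + 210×0.02 + 24.1×0.61 + 14.8×0.01 + 210×0.02 = 37.209.
ᾱ = 37.209 / 768.0 = 0.0484.
Eyring denominator: −S ln(1−ᾱ) = 38.101.
V = 15 × 14 × 6 = 1260 m³.
RT60 = 0.161 × 1260 / 38.101 = 5.32 s.

5.32 s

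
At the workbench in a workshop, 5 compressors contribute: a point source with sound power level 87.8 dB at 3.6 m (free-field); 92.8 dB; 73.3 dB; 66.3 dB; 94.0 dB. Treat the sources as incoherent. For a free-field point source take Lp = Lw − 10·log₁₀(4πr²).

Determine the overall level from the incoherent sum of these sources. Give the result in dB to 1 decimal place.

96.5 dB

Source at 3.6 m: Lp = 87.8 − 10·log₁₀(4π·3.6²) = 87.8 − 10·log₁₀(162.860) = 65.7 dB.
Sum in the linear (power) domain: Σ 10^(Lᵢ/10) = 10^(65.7/10) + 10^(92.8/10) + 10^(73.3/10) + 10^(66.3/10) + 10^(94.0/10) = 4.447e+09.
L_total = 10·log₁₀(4.447e+09) = 96.5 dB.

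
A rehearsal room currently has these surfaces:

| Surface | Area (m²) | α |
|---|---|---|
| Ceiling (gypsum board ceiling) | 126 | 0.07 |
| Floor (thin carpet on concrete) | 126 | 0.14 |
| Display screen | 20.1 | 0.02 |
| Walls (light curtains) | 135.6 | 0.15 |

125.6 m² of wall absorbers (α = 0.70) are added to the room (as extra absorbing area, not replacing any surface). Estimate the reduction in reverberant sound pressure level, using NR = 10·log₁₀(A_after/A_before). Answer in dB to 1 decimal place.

A_before = Σ Sᵢαᵢ = 126×0.07 + 126×0.14 + 20.1×0.02 + 135.6×0.15 = 47.202 sabins.
Added absorption = 125.6 × 0.70 = 87.920 sabins.
A_after = 47.202 + 87.920 = 135.122 sabins.
Reduction = 10 log₁₀(A_after/A_before) = 10 log₁₀(2.8626) = 4.6 dB.

4.6 dB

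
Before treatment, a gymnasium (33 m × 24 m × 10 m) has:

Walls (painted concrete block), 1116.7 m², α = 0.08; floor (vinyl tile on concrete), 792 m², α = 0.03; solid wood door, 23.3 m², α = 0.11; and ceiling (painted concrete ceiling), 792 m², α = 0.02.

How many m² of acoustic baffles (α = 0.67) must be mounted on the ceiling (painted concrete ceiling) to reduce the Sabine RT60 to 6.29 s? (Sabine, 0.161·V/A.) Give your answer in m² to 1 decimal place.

A₁ = Σ Sᵢαᵢ = 1116.7*0.08 + 792*0.03 + 23.3*0.11 + 792*0.02 = 131.499 sabins.
Required A₂ = 0.161·7920/6.29 = 202.722 sabins.
Absorption to add: 202.722 − 131.499 = 71.223 sabins.
Net gain per m²: Δα = 0.67 − 0.02 = 0.65.
Area = ΔA/Δα = 71.223/0.65 = 109.6 m².

109.6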